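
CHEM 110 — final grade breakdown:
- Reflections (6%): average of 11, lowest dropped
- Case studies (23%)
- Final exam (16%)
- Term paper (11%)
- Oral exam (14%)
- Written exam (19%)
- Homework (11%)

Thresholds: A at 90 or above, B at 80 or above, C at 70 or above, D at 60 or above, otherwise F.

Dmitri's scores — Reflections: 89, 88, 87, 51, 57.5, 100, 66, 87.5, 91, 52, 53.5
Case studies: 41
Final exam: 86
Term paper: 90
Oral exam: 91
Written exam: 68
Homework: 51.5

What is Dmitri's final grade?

Reflections: drop 51 → average of remaining 10 = 771.5/10 = 77.15
Weighted total:
  Reflections 77.15 × 0.06 = 4.629
  Case studies 41 × 0.23 = 9.43
  Final exam 86 × 0.16 = 13.76
  Term paper 90 × 0.11 = 9.9
  Oral exam 91 × 0.14 = 12.74
  Written exam 68 × 0.19 = 12.92
  Homework 51.5 × 0.11 = 5.665
Sum = 69.044
69.044 is ≥ 60 and < 70 → D

D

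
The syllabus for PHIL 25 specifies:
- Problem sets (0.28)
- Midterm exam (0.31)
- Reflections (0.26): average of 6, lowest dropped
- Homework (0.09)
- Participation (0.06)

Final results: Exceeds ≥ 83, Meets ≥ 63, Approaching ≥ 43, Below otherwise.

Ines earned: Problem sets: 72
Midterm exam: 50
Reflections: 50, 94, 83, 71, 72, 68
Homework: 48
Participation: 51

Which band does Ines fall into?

Reflections: drop 50 → average of remaining 5 = 388/5 = 77.6
Weighted total:
  Problem sets 72 × 0.28 = 20.16
  Midterm exam 50 × 0.31 = 15.5
  Reflections 77.6 × 0.26 = 20.176
  Homework 48 × 0.09 = 4.32
  Participation 51 × 0.06 = 3.06
Sum = 63.216
63.216 is ≥ 63 and < 83 → Meets

Meets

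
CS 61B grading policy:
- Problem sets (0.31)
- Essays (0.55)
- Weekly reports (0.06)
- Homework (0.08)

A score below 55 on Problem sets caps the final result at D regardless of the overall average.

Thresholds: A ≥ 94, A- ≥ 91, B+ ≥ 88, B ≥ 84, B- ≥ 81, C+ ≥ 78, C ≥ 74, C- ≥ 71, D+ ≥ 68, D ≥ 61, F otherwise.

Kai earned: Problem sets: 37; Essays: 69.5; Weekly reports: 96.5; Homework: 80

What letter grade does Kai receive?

Problem sets score 37 < 55: minimum not met.
Weighted total:
  Problem sets 37 × 0.31 = 11.47
  Essays 69.5 × 0.55 = 38.225
  Weekly reports 96.5 × 0.06 = 5.79
  Homework 80 × 0.08 = 6.4
Sum = 61.885
61.885 would be D; cap at D applies → D.

D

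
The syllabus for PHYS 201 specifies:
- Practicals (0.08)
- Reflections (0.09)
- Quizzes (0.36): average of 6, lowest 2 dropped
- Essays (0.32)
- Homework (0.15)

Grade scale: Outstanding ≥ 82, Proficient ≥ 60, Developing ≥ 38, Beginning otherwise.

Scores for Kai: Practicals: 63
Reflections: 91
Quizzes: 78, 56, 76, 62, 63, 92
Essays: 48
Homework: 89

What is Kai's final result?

Proficient

Quizzes: drop 56, 62 → average of remaining 4 = 309/4 = 77.25
Weighted total:
  Practicals 63 × 0.08 = 5.04
  Reflections 91 × 0.09 = 8.19
  Quizzes 77.25 × 0.36 = 27.81
  Essays 48 × 0.32 = 15.36
  Homework 89 × 0.15 = 13.35
Sum = 69.75
69.75 is ≥ 60 and < 82 → Proficient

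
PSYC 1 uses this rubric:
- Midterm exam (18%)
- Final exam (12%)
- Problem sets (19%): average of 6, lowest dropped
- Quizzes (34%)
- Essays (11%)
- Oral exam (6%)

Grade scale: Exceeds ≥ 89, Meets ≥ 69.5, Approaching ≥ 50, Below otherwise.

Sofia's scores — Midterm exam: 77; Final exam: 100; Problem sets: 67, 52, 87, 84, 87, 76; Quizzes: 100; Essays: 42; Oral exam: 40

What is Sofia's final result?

Problem sets: drop 52 → average of remaining 5 = 401/5 = 80.2
Weighted total:
  Midterm exam 77 × 0.18 = 13.86
  Final exam 100 × 0.12 = 12
  Problem sets 80.2 × 0.19 = 15.238
  Quizzes 100 × 0.34 = 34
  Essays 42 × 0.11 = 4.62
  Oral exam 40 × 0.06 = 2.4
Sum = 82.118
82.118 is ≥ 69.5 and < 89 → Meets

Meets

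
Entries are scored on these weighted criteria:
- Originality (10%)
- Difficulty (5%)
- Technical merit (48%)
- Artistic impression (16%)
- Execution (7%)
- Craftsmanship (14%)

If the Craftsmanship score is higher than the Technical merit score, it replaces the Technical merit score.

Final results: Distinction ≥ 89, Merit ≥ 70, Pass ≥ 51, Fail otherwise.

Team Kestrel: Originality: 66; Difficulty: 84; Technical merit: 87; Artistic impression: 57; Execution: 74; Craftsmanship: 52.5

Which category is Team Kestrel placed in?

Merit

Craftsmanship (52.5) ≤ Technical merit (87), so Technical merit stays at 87.
Weighted total:
  Originality 66 × 0.1 = 6.6
  Difficulty 84 × 0.05 = 4.2
  Technical merit 87 × 0.48 = 41.76
  Artistic impression 57 × 0.16 = 9.12
  Execution 74 × 0.07 = 5.18
  Craftsmanship 52.5 × 0.14 = 7.35
Sum = 74.21
74.21 is ≥ 70 and < 89 → Merit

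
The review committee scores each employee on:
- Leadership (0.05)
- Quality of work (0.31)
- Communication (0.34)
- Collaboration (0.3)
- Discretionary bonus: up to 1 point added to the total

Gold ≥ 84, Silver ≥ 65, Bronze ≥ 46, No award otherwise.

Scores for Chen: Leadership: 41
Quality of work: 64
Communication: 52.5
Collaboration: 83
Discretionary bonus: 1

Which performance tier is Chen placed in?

Weighted total:
  Leadership 41 × 0.05 = 2.05
  Quality of work 64 × 0.31 = 19.84
  Communication 52.5 × 0.34 = 17.85
  Collaboration 83 × 0.3 = 24.9
Sum = 64.64
Discretionary bonus: 64.64 + 1 = 65.64
65.64 is ≥ 65 and < 84 → Silver

Silver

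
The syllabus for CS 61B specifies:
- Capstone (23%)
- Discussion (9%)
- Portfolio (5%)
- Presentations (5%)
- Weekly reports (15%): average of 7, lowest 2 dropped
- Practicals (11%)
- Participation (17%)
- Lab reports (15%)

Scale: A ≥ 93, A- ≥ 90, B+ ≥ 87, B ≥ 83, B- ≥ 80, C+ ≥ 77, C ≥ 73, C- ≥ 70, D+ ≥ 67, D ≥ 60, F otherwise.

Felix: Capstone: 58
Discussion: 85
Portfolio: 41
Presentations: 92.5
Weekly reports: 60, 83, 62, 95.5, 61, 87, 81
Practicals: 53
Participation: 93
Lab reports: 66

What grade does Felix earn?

C-

Weekly reports: drop 60, 61 → average of remaining 5 = 408.5/5 = 81.7
Weighted total:
  Capstone 58 × 0.23 = 13.34
  Discussion 85 × 0.09 = 7.65
  Portfolio 41 × 0.05 = 2.05
  Presentations 92.5 × 0.05 = 4.625
  Weekly reports 81.7 × 0.15 = 12.255
  Practicals 53 × 0.11 = 5.83
  Participation 93 × 0.17 = 15.81
  Lab reports 66 × 0.15 = 9.9
Sum = 71.46
71.46 is ≥ 70 and < 73 → C-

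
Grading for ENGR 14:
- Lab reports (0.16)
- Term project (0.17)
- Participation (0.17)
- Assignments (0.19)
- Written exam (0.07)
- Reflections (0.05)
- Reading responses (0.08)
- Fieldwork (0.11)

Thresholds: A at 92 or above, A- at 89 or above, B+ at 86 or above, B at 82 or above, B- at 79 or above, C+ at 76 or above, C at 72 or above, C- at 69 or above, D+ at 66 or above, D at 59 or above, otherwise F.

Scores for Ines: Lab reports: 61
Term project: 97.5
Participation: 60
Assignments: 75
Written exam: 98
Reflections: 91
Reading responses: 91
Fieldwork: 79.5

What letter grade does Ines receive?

C+

Weighted total:
  Lab reports 61 × 0.16 = 9.76
  Term project 97.5 × 0.17 = 16.575
  Participation 60 × 0.17 = 10.2
  Assignments 75 × 0.19 = 14.25
  Written exam 98 × 0.07 = 6.86
  Reflections 91 × 0.05 = 4.55
  Reading responses 91 × 0.08 = 7.28
  Fieldwork 79.5 × 0.11 = 8.745
Sum = 78.22
78.22 is ≥ 76 and < 79 → C+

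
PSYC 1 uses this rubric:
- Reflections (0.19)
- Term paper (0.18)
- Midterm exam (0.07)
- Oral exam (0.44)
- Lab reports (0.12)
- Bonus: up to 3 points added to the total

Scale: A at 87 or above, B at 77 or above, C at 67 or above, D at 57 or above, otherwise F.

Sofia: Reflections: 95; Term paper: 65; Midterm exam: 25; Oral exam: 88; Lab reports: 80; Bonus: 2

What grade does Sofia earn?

B

Weighted total:
  Reflections 95 × 0.19 = 18.05
  Term paper 65 × 0.18 = 11.7
  Midterm exam 25 × 0.07 = 1.75
  Oral exam 88 × 0.44 = 38.72
  Lab reports 80 × 0.12 = 9.6
Sum = 79.82
Bonus: 79.82 + 2 = 81.82
81.82 is ≥ 77 and < 87 → B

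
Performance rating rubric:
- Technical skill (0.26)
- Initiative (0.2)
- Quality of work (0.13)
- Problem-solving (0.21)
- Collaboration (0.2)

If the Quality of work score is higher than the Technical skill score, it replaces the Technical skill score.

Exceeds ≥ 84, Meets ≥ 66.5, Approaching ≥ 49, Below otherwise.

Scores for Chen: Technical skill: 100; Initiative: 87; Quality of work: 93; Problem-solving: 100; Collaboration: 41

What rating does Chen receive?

Quality of work (93) ≤ Technical skill (100), so Technical skill stays at 100.
Weighted total:
  Technical skill 100 × 0.26 = 26
  Initiative 87 × 0.2 = 17.4
  Quality of work 93 × 0.13 = 12.09
  Problem-solving 100 × 0.21 = 21
  Collaboration 41 × 0.2 = 8.2
Sum = 84.69
84.69 ≥ 84 → Exceeds

Exceeds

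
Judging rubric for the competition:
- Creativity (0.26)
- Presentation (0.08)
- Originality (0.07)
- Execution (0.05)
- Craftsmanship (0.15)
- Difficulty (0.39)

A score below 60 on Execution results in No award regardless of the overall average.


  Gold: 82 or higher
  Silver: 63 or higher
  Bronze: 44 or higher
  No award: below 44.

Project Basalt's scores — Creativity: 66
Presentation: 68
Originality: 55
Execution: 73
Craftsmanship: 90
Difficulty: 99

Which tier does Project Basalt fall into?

Execution score 73 ≥ 60: minimum met.
Weighted total:
  Creativity 66 × 0.26 = 17.16
  Presentation 68 × 0.08 = 5.44
  Originality 55 × 0.07 = 3.85
  Execution 73 × 0.05 = 3.65
  Craftsmanship 90 × 0.15 = 13.5
  Difficulty 99 × 0.39 = 38.61
Sum = 82.21
82.21 ≥ 82 → Gold

Gold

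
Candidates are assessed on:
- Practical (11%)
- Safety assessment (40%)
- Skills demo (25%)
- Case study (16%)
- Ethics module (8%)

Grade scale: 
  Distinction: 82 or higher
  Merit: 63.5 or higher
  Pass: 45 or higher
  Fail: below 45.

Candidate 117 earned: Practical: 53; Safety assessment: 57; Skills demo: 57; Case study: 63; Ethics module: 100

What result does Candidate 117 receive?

Weighted total:
  Practical 53 × 0.11 = 5.83
  Safety assessment 57 × 0.4 = 22.8
  Skills demo 57 × 0.25 = 14.25
  Case study 63 × 0.16 = 10.08
  Ethics module 100 × 0.08 = 8
Sum = 60.96
60.96 is ≥ 45 and < 63.5 → Pass

Pass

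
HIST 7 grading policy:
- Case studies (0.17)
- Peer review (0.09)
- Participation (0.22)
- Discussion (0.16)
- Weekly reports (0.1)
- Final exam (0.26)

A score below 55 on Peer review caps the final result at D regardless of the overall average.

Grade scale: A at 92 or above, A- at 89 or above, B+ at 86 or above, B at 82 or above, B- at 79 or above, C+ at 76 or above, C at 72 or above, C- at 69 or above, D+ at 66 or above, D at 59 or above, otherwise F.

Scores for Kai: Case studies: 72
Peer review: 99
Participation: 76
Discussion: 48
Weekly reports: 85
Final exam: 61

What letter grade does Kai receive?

C-

Peer review score 99 ≥ 55: minimum met.
Weighted total:
  Case studies 72 × 0.17 = 12.24
  Peer review 99 × 0.09 = 8.91
  Participation 76 × 0.22 = 16.72
  Discussion 48 × 0.16 = 7.68
  Weekly reports 85 × 0.1 = 8.5
  Final exam 61 × 0.26 = 15.86
Sum = 69.91
69.91 is ≥ 69 and < 72 → C-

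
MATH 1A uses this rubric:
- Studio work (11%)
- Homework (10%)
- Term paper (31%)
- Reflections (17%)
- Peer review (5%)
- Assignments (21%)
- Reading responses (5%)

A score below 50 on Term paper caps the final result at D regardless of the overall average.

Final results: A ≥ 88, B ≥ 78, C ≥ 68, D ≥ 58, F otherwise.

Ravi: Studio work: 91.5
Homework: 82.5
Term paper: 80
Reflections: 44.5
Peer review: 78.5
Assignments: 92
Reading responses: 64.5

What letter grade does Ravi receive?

C

Term paper score 80 ≥ 50: minimum met.
Weighted total:
  Studio work 91.5 × 0.11 = 10.065
  Homework 82.5 × 0.1 = 8.25
  Term paper 80 × 0.31 = 24.8
  Reflections 44.5 × 0.17 = 7.565
  Peer review 78.5 × 0.05 = 3.925
  Assignments 92 × 0.21 = 19.32
  Reading responses 64.5 × 0.05 = 3.225
Sum = 77.15
77.15 is ≥ 68 and < 78 → C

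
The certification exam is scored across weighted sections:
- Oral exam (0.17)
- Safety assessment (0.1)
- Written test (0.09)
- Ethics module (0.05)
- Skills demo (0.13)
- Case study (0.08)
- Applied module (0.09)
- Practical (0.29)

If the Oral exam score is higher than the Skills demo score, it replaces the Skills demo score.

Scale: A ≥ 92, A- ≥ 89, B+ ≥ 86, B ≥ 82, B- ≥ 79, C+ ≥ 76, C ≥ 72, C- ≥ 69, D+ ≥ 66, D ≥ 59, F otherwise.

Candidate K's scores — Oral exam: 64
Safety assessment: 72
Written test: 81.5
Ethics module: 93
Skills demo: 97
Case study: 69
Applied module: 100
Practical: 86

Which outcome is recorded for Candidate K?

Oral exam (64) ≤ Skills demo (97), so Skills demo stays at 97.
Weighted total:
  Oral exam 64 × 0.17 = 10.88
  Safety assessment 72 × 0.1 = 7.2
  Written test 81.5 × 0.09 = 7.335
  Ethics module 93 × 0.05 = 4.65
  Skills demo 97 × 0.13 = 12.61
  Case study 69 × 0.08 = 5.52
  Applied module 100 × 0.09 = 9
  Practical 86 × 0.29 = 24.94
Sum = 82.135
82.135 is ≥ 82 and < 86 → B

B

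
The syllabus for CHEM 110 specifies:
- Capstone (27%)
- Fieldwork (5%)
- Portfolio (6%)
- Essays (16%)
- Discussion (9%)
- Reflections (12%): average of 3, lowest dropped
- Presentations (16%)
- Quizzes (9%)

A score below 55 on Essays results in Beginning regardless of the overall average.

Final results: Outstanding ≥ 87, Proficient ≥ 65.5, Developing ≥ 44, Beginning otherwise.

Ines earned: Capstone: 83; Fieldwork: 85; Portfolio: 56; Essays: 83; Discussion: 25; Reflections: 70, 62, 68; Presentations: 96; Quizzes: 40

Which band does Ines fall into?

Proficient

Reflections: drop 62 → average of remaining 2 = 138/2 = 69
Essays score 83 ≥ 55: minimum met.
Weighted total:
  Capstone 83 × 0.27 = 22.41
  Fieldwork 85 × 0.05 = 4.25
  Portfolio 56 × 0.06 = 3.36
  Essays 83 × 0.16 = 13.28
  Discussion 25 × 0.09 = 2.25
  Reflections 69 × 0.12 = 8.28
  Presentations 96 × 0.16 = 15.36
  Quizzes 40 × 0.09 = 3.6
Sum = 72.79
72.79 is ≥ 65.5 and < 87 → Proficient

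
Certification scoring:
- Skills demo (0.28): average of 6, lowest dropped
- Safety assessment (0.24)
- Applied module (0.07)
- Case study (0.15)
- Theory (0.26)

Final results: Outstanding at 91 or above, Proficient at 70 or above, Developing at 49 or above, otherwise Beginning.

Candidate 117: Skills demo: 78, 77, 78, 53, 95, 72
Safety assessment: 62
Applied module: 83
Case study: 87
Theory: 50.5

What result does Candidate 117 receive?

Developing

Skills demo: drop 53 → average of remaining 5 = 400/5 = 80
Weighted total:
  Skills demo 80 × 0.28 = 22.4
  Safety assessment 62 × 0.24 = 14.88
  Applied module 83 × 0.07 = 5.81
  Case study 87 × 0.15 = 13.05
  Theory 50.5 × 0.26 = 13.13
Sum = 69.27
69.27 is ≥ 49 and < 70 → Developing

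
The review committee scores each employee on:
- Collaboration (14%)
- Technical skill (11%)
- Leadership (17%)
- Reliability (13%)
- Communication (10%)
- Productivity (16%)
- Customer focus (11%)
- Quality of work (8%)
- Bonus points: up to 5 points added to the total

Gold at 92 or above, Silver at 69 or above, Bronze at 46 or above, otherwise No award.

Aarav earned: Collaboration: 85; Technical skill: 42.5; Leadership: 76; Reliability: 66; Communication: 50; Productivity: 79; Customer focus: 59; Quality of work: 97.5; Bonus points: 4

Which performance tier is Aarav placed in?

Silver

Weighted total:
  Collaboration 85 × 0.14 = 11.9
  Technical skill 42.5 × 0.11 = 4.675
  Leadership 76 × 0.17 = 12.92
  Reliability 66 × 0.13 = 8.58
  Communication 50 × 0.1 = 5
  Productivity 79 × 0.16 = 12.64
  Customer focus 59 × 0.11 = 6.49
  Quality of work 97.5 × 0.08 = 7.8
Sum = 70.005
Bonus points: 70.005 + 4 = 74.005
74.005 is ≥ 69 and < 92 → Silver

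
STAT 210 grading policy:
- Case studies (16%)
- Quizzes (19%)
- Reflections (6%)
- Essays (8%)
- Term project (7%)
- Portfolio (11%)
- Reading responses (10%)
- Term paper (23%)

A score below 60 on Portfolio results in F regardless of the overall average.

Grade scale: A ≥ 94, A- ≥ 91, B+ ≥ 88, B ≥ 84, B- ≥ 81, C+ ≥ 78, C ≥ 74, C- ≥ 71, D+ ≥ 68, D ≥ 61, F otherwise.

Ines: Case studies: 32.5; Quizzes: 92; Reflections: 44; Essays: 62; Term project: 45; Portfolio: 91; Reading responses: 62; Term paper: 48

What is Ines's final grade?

F

Portfolio score 91 ≥ 60: minimum met.
Weighted total:
  Case studies 32.5 × 0.16 = 5.2
  Quizzes 92 × 0.19 = 17.48
  Reflections 44 × 0.06 = 2.64
  Essays 62 × 0.08 = 4.96
  Term project 45 × 0.07 = 3.15
  Portfolio 91 × 0.11 = 10.01
  Reading responses 62 × 0.1 = 6.2
  Term paper 48 × 0.23 = 11.04
Sum = 60.68
60.68 < 61 → F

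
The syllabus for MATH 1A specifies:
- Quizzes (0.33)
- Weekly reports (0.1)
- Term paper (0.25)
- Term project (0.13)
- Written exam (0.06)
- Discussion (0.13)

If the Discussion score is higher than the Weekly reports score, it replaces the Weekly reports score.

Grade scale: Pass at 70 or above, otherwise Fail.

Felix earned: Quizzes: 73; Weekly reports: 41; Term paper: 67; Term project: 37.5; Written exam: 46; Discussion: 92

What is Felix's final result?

Discussion (92) > Weekly reports (41), so Weekly reports counts as 92.
Weighted total:
  Quizzes 73 × 0.33 = 24.09
  Weekly reports 92 × 0.1 = 9.2
  Term paper 67 × 0.25 = 16.75
  Term project 37.5 × 0.13 = 4.875
  Written exam 46 × 0.06 = 2.76
  Discussion 92 × 0.13 = 11.96
Sum = 69.635
69.635 < 70 → Fail

Fail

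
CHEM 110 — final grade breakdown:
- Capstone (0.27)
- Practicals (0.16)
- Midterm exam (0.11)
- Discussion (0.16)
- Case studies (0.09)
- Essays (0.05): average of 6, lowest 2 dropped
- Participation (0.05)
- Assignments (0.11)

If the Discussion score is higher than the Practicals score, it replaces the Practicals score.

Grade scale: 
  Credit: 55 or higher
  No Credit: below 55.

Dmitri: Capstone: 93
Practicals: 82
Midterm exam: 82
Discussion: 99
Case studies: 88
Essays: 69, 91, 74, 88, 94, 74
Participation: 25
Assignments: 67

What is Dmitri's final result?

Credit

Essays: drop 69, 74 → average of remaining 4 = 347/4 = 86.75
Discussion (99) > Practicals (82), so Practicals counts as 99.
Weighted total:
  Capstone 93 × 0.27 = 25.11
  Practicals 99 × 0.16 = 15.84
  Midterm exam 82 × 0.11 = 9.02
  Discussion 99 × 0.16 = 15.84
  Case studies 88 × 0.09 = 7.92
  Essays 86.75 × 0.05 = 4.3375
  Participation 25 × 0.05 = 1.25
  Assignments 67 × 0.11 = 7.37
Sum = 86.6875
86.6875 ≥ 55 → Credit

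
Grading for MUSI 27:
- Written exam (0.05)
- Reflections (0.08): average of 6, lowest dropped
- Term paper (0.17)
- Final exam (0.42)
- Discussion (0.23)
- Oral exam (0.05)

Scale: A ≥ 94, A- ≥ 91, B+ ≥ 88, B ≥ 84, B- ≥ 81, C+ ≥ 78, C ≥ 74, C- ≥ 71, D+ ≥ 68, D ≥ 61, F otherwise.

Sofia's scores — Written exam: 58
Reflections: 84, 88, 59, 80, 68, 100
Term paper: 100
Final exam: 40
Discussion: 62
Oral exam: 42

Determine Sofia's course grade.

Reflections: drop 59 → average of remaining 5 = 420/5 = 84
Weighted total:
  Written exam 58 × 0.05 = 2.9
  Reflections 84 × 0.08 = 6.72
  Term paper 100 × 0.17 = 17
  Final exam 40 × 0.42 = 16.8
  Discussion 62 × 0.23 = 14.26
  Oral exam 42 × 0.05 = 2.1
Sum = 59.78
59.78 < 61 → F

F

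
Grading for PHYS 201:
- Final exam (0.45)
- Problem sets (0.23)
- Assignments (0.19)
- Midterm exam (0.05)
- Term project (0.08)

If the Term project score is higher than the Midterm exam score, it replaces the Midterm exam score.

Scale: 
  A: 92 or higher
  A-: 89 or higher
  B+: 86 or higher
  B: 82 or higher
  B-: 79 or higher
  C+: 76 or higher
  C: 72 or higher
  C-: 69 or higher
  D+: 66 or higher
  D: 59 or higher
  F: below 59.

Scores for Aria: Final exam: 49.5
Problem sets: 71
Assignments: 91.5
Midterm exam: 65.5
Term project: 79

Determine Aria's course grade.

Term project (79) > Midterm exam (65.5), so Midterm exam counts as 79.
Weighted total:
  Final exam 49.5 × 0.45 = 22.275
  Problem sets 71 × 0.23 = 16.33
  Assignments 91.5 × 0.19 = 17.385
  Midterm exam 79 × 0.05 = 3.95
  Term project 79 × 0.08 = 6.32
Sum = 66.26
66.26 is ≥ 66 and < 69 → D+

D+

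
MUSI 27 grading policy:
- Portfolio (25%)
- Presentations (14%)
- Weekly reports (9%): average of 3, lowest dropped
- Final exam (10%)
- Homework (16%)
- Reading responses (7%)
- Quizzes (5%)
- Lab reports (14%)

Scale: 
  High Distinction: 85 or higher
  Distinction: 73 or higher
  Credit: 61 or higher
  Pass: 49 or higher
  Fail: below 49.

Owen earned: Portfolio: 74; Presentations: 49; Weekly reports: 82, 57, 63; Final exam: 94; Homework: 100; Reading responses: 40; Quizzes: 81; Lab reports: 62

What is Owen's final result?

Weekly reports: drop 57 → average of remaining 2 = 145/2 = 72.5
Weighted total:
  Portfolio 74 × 0.25 = 18.5
  Presentations 49 × 0.14 = 6.86
  Weekly reports 72.5 × 0.09 = 6.525
  Final exam 94 × 0.1 = 9.4
  Homework 100 × 0.16 = 16
  Reading responses 40 × 0.07 = 2.8
  Quizzes 81 × 0.05 = 4.05
  Lab reports 62 × 0.14 = 8.68
Sum = 72.815
72.815 is ≥ 61 and < 73 → Credit

Credit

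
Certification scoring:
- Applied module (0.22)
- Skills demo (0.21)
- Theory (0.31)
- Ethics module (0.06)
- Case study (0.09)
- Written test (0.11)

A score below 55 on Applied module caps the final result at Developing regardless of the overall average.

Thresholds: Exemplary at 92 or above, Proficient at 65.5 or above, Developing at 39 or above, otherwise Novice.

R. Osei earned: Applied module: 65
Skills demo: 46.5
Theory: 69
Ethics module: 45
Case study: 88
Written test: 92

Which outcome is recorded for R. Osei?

Proficient

Applied module score 65 ≥ 55: minimum met.
Weighted total:
  Applied module 65 × 0.22 = 14.3
  Skills demo 46.5 × 0.21 = 9.765
  Theory 69 × 0.31 = 21.39
  Ethics module 45 × 0.06 = 2.7
  Case study 88 × 0.09 = 7.92
  Written test 92 × 0.11 = 10.12
Sum = 66.195
66.195 is ≥ 65.5 and < 92 → Proficient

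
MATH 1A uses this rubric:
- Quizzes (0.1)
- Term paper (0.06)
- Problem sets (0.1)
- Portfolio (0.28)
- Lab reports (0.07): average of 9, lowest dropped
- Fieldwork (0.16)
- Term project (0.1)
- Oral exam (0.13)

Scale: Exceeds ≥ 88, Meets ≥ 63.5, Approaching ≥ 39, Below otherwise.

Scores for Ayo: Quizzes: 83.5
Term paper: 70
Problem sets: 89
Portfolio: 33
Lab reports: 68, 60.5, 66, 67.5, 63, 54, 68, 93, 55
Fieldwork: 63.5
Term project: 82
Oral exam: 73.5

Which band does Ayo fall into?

Lab reports: drop 54 → average of remaining 8 = 541/8 = 67.625
Weighted total:
  Quizzes 83.5 × 0.1 = 8.35
  Term paper 70 × 0.06 = 4.2
  Problem sets 89 × 0.1 = 8.9
  Portfolio 33 × 0.28 = 9.24
  Lab reports 67.625 × 0.07 = 4.73375
  Fieldwork 63.5 × 0.16 = 10.16
  Term project 82 × 0.1 = 8.2
  Oral exam 73.5 × 0.13 = 9.555
Sum = 63.33875
63.33875 is ≥ 39 and < 63.5 → Approaching

Approaching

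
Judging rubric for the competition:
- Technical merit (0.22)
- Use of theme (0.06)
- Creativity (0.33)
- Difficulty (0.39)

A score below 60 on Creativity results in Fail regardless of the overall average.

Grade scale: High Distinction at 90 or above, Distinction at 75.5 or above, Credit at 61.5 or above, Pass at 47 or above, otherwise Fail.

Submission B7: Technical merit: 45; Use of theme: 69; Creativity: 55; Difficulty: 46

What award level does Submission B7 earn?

Fail

Creativity score 55 < 60: minimum not met.
Weighted total:
  Technical merit 45 × 0.22 = 9.9
  Use of theme 69 × 0.06 = 4.14
  Creativity 55 × 0.33 = 18.15
  Difficulty 46 × 0.39 = 17.94
Sum = 50.13
Because the Creativity minimum was not met, the result is Fail.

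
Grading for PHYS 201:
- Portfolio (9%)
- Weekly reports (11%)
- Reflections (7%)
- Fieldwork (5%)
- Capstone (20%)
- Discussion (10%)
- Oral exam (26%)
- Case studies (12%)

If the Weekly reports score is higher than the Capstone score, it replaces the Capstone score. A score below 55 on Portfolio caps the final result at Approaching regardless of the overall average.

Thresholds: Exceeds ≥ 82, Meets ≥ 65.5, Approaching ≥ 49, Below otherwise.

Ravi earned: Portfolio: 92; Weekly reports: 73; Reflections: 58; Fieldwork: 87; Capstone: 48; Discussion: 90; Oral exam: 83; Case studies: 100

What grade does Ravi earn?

Weekly reports (73) > Capstone (48), so Capstone counts as 73.
Portfolio score 92 ≥ 55: minimum met.
Weighted total:
  Portfolio 92 × 0.09 = 8.28
  Weekly reports 73 × 0.11 = 8.03
  Reflections 58 × 0.07 = 4.06
  Fieldwork 87 × 0.05 = 4.35
  Capstone 73 × 0.2 = 14.6
  Discussion 90 × 0.1 = 9
  Oral exam 83 × 0.26 = 21.58
  Case studies 100 × 0.12 = 12
Sum = 81.9
81.9 is ≥ 65.5 and < 82 → Meets

Meets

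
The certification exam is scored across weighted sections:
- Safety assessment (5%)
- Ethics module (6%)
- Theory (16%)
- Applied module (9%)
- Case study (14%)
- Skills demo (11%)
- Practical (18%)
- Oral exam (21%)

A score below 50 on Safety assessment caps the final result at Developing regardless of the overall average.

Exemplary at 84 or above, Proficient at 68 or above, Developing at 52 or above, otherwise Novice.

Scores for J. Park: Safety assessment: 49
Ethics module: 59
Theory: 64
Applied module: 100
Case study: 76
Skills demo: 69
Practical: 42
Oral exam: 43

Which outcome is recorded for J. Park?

Safety assessment score 49 < 50: minimum not met.
Weighted total:
  Safety assessment 49 × 0.05 = 2.45
  Ethics module 59 × 0.06 = 3.54
  Theory 64 × 0.16 = 10.24
  Applied module 100 × 0.09 = 9
  Case study 76 × 0.14 = 10.64
  Skills demo 69 × 0.11 = 7.59
  Practical 42 × 0.18 = 7.56
  Oral exam 43 × 0.21 = 9.03
Sum = 60.05
60.05 would be Developing; cap at Developing applies → Developing.

Developing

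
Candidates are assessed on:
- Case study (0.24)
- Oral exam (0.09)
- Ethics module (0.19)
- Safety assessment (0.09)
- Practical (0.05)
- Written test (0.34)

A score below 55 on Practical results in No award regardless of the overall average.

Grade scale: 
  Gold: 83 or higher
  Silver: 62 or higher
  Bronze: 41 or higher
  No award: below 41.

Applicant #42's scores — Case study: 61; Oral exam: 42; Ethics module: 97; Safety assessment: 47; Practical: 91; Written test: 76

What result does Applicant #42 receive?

Silver

Practical score 91 ≥ 55: minimum met.
Weighted total:
  Case study 61 × 0.24 = 14.64
  Oral exam 42 × 0.09 = 3.78
  Ethics module 97 × 0.19 = 18.43
  Safety assessment 47 × 0.09 = 4.23
  Practical 91 × 0.05 = 4.55
  Written test 76 × 0.34 = 25.84
Sum = 71.47
71.47 is ≥ 62 and < 83 → Silver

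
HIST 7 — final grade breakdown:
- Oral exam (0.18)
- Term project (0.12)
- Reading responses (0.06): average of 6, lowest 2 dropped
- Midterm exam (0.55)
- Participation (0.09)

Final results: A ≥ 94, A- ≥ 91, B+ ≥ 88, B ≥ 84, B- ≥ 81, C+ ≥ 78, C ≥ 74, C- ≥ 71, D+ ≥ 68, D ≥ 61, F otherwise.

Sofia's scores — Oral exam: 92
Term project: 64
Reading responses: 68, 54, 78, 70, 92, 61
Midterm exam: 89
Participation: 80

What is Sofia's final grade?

B

Reading responses: drop 54, 61 → average of remaining 4 = 308/4 = 77
Weighted total:
  Oral exam 92 × 0.18 = 16.56
  Term project 64 × 0.12 = 7.68
  Reading responses 77 × 0.06 = 4.62
  Midterm exam 89 × 0.55 = 48.95
  Participation 80 × 0.09 = 7.2
Sum = 85.01
85.01 is ≥ 84 and < 88 → B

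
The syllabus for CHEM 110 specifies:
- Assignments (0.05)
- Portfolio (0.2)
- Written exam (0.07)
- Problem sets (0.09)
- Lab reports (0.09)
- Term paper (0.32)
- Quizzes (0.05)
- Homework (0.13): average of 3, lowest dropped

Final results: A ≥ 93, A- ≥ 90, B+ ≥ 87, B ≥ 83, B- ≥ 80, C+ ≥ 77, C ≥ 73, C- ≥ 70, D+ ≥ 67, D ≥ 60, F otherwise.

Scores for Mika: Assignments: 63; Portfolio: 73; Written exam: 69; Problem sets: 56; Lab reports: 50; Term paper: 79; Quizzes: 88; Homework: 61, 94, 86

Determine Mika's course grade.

Homework: drop 61 → average of remaining 2 = 180/2 = 90
Weighted total:
  Assignments 63 × 0.05 = 3.15
  Portfolio 73 × 0.2 = 14.6
  Written exam 69 × 0.07 = 4.83
  Problem sets 56 × 0.09 = 5.04
  Lab reports 50 × 0.09 = 4.5
  Term paper 79 × 0.32 = 25.28
  Quizzes 88 × 0.05 = 4.4
  Homework 90 × 0.13 = 11.7
Sum = 73.5
73.5 is ≥ 73 and < 77 → C

C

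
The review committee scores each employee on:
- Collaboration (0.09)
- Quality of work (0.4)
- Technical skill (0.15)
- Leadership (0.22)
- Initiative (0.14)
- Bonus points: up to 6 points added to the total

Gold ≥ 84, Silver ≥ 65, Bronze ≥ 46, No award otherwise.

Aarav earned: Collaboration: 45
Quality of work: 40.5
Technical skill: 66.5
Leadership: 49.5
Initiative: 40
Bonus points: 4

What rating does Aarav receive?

Bronze

Weighted total:
  Collaboration 45 × 0.09 = 4.05
  Quality of work 40.5 × 0.4 = 16.2
  Technical skill 66.5 × 0.15 = 9.975
  Leadership 49.5 × 0.22 = 10.89
  Initiative 40 × 0.14 = 5.6
Sum = 46.715
Bonus points: 46.715 + 4 = 50.715
50.715 is ≥ 46 and < 65 → Bronze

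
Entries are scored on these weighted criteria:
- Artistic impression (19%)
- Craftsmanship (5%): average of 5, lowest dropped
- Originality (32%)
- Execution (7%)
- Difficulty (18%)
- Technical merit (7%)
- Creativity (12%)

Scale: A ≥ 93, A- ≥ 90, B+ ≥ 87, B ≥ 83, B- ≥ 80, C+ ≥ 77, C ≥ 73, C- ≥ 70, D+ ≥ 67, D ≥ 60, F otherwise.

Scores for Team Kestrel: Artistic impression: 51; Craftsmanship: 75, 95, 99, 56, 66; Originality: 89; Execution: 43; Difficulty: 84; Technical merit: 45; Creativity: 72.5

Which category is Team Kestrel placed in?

C-

Craftsmanship: drop 56 → average of remaining 4 = 335/4 = 83.75
Weighted total:
  Artistic impression 51 × 0.19 = 9.69
  Craftsmanship 83.75 × 0.05 = 4.1875
  Originality 89 × 0.32 = 28.48
  Execution 43 × 0.07 = 3.01
  Difficulty 84 × 0.18 = 15.12
  Technical merit 45 × 0.07 = 3.15
  Creativity 72.5 × 0.12 = 8.7
Sum = 72.3375
72.3375 is ≥ 70 and < 73 → C-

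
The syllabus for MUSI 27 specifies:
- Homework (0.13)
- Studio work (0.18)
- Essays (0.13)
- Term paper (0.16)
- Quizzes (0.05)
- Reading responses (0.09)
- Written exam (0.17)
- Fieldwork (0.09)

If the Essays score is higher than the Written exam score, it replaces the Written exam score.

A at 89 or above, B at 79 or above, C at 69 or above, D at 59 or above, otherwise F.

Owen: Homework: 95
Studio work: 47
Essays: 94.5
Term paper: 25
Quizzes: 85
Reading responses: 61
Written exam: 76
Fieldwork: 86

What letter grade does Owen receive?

C

Essays (94.5) > Written exam (76), so Written exam counts as 94.5.
Weighted total:
  Homework 95 × 0.13 = 12.35
  Studio work 47 × 0.18 = 8.46
  Essays 94.5 × 0.13 = 12.285
  Term paper 25 × 0.16 = 4
  Quizzes 85 × 0.05 = 4.25
  Reading responses 61 × 0.09 = 5.49
  Written exam 94.5 × 0.17 = 16.065
  Fieldwork 86 × 0.09 = 7.74
Sum = 70.64
70.64 is ≥ 69 and < 79 → C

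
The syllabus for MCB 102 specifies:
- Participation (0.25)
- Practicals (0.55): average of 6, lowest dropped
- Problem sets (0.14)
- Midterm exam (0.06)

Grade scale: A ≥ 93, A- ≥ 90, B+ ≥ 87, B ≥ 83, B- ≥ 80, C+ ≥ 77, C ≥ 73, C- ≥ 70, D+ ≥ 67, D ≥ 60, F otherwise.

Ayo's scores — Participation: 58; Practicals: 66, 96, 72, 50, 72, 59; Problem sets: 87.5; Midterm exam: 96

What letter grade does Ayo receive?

Practicals: drop 50 → average of remaining 5 = 365/5 = 73
Weighted total:
  Participation 58 × 0.25 = 14.5
  Practicals 73 × 0.55 = 40.15
  Problem sets 87.5 × 0.14 = 12.25
  Midterm exam 96 × 0.06 = 5.76
Sum = 72.66
72.66 is ≥ 70 and < 73 → C-

C-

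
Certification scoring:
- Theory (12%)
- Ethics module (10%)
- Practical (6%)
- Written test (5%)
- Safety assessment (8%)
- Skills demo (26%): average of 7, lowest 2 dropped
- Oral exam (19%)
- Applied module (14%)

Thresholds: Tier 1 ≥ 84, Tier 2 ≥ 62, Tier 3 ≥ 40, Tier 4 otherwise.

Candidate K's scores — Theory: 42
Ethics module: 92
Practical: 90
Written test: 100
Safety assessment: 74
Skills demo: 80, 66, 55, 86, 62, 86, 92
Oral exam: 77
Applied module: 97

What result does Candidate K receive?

Skills demo: drop 55, 62 → average of remaining 5 = 410/5 = 82
Weighted total:
  Theory 42 × 0.12 = 5.04
  Ethics module 92 × 0.1 = 9.2
  Practical 90 × 0.06 = 5.4
  Written test 100 × 0.05 = 5
  Safety assessment 74 × 0.08 = 5.92
  Skills demo 82 × 0.26 = 21.32
  Oral exam 77 × 0.19 = 14.63
  Applied module 97 × 0.14 = 13.58
Sum = 80.09
80.09 is ≥ 62 and < 84 → Tier 2

Tier 2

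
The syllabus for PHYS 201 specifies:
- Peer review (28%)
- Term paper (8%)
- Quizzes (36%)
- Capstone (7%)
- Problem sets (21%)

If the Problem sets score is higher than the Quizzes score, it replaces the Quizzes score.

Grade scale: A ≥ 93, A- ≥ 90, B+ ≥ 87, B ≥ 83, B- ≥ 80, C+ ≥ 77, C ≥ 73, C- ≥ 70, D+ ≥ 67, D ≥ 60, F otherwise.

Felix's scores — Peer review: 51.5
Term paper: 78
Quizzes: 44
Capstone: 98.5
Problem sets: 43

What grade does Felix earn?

Problem sets (43) ≤ Quizzes (44), so Quizzes stays at 44.
Weighted total:
  Peer review 51.5 × 0.28 = 14.42
  Term paper 78 × 0.08 = 6.24
  Quizzes 44 × 0.36 = 15.84
  Capstone 98.5 × 0.07 = 6.895
  Problem sets 43 × 0.21 = 9.03
Sum = 52.425
52.425 < 60 → F

F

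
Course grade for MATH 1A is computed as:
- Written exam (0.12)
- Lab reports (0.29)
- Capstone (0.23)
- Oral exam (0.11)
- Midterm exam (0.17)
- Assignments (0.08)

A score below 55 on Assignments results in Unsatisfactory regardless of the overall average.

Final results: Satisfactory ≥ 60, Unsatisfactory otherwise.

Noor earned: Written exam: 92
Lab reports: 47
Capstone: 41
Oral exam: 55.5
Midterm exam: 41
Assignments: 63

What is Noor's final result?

Assignments score 63 ≥ 55: minimum met.
Weighted total:
  Written exam 92 × 0.12 = 11.04
  Lab reports 47 × 0.29 = 13.63
  Capstone 41 × 0.23 = 9.43
  Oral exam 55.5 × 0.11 = 6.105
  Midterm exam 41 × 0.17 = 6.97
  Assignments 63 × 0.08 = 5.04
Sum = 52.215
52.215 < 60 → Unsatisfactory

Unsatisfactory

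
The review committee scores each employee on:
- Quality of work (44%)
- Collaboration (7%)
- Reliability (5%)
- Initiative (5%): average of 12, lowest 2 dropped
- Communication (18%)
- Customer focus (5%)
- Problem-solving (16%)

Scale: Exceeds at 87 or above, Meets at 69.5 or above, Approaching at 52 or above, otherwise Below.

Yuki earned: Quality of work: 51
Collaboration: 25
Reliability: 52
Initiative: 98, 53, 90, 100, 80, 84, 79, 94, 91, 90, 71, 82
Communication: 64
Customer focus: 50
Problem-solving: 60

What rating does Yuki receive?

Initiative: drop 53, 71 → average of remaining 10 = 888/10 = 88.8
Weighted total:
  Quality of work 51 × 0.44 = 22.44
  Collaboration 25 × 0.07 = 1.75
  Reliability 52 × 0.05 = 2.6
  Initiative 88.8 × 0.05 = 4.44
  Communication 64 × 0.18 = 11.52
  Customer focus 50 × 0.05 = 2.5
  Problem-solving 60 × 0.16 = 9.6
Sum = 54.85
54.85 is ≥ 52 and < 69.5 → Approaching

Approaching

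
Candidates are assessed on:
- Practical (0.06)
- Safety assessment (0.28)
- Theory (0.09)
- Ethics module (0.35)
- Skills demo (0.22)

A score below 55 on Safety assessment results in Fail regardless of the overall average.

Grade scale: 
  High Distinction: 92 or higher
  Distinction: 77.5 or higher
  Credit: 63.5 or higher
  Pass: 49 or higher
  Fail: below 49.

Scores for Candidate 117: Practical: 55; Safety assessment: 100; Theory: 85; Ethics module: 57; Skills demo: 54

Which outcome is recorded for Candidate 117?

Safety assessment score 100 ≥ 55: minimum met.
Weighted total:
  Practical 55 × 0.06 = 3.3
  Safety assessment 100 × 0.28 = 28
  Theory 85 × 0.09 = 7.65
  Ethics module 57 × 0.35 = 19.95
  Skills demo 54 × 0.22 = 11.88
Sum = 70.78
70.78 is ≥ 63.5 and < 77.5 → Credit

Credit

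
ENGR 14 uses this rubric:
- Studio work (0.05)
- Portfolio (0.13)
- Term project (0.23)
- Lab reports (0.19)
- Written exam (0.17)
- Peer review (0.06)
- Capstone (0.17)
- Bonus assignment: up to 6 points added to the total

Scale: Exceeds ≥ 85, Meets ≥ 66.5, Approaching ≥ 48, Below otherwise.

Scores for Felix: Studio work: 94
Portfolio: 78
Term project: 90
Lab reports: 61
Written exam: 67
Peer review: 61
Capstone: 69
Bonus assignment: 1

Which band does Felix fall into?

Weighted total:
  Studio work 94 × 0.05 = 4.7
  Portfolio 78 × 0.13 = 10.14
  Term project 90 × 0.23 = 20.7
  Lab reports 61 × 0.19 = 11.59
  Written exam 67 × 0.17 = 11.39
  Peer review 61 × 0.06 = 3.66
  Capstone 69 × 0.17 = 11.73
Sum = 73.91
Bonus assignment: 73.91 + 1 = 74.91
74.91 is ≥ 66.5 and < 85 → Meets

Meets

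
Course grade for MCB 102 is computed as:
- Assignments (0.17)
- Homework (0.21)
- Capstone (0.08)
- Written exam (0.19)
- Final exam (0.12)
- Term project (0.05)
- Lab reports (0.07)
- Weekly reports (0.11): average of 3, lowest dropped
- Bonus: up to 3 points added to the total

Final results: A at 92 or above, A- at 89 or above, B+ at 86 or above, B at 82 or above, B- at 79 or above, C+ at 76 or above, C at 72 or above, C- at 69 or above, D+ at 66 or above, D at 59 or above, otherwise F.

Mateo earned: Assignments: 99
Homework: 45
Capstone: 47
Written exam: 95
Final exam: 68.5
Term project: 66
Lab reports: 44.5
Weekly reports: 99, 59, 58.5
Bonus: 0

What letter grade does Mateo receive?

C-

Weekly reports: drop 58.5 → average of remaining 2 = 158/2 = 79
Weighted total:
  Assignments 99 × 0.17 = 16.83
  Homework 45 × 0.21 = 9.45
  Capstone 47 × 0.08 = 3.76
  Written exam 95 × 0.19 = 18.05
  Final exam 68.5 × 0.12 = 8.22
  Term project 66 × 0.05 = 3.3
  Lab reports 44.5 × 0.07 = 3.115
  Weekly reports 79 × 0.11 = 8.69
Sum = 71.415
Bonus: 71.415 + 0 = 71.415
71.415 is ≥ 69 and < 72 → C-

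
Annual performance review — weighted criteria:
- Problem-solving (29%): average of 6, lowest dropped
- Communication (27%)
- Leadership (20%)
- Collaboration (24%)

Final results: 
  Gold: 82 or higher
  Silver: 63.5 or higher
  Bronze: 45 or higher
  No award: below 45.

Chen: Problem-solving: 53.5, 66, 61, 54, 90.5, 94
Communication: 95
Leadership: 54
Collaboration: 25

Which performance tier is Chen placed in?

Problem-solving: drop 53.5 → average of remaining 5 = 365.5/5 = 73.1
Weighted total:
  Problem-solving 73.1 × 0.29 = 21.199
  Communication 95 × 0.27 = 25.65
  Leadership 54 × 0.2 = 10.8
  Collaboration 25 × 0.24 = 6
Sum = 63.649
63.649 is ≥ 63.5 and < 82 → Silver

Silver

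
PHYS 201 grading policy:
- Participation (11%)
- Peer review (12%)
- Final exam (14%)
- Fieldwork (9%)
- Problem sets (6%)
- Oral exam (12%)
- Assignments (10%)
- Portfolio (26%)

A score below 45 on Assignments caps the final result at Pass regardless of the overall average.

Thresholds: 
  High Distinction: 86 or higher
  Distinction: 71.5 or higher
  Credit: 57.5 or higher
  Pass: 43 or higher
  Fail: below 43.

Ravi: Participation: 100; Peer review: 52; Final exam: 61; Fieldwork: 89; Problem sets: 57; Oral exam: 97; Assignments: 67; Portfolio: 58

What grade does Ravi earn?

Credit

Assignments score 67 ≥ 45: minimum met.
Weighted total:
  Participation 100 × 0.11 = 11
  Peer review 52 × 0.12 = 6.24
  Final exam 61 × 0.14 = 8.54
  Fieldwork 89 × 0.09 = 8.01
  Problem sets 57 × 0.06 = 3.42
  Oral exam 97 × 0.12 = 11.64
  Assignments 67 × 0.1 = 6.7
  Portfolio 58 × 0.26 = 15.08
Sum = 70.63
70.63 is ≥ 57.5 and < 71.5 → Credit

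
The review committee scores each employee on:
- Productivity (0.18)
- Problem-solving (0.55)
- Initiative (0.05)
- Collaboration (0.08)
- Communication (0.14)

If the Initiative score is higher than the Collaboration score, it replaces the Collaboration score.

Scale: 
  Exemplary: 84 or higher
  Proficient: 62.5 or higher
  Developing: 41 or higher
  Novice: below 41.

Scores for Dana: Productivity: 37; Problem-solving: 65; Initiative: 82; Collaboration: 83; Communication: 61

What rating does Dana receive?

Developing

Initiative (82) ≤ Collaboration (83), so Collaboration stays at 83.
Weighted total:
  Productivity 37 × 0.18 = 6.66
  Problem-solving 65 × 0.55 = 35.75
  Initiative 82 × 0.05 = 4.1
  Collaboration 83 × 0.08 = 6.64
  Communication 61 × 0.14 = 8.54
Sum = 61.69
61.69 is ≥ 41 and < 62.5 → Developing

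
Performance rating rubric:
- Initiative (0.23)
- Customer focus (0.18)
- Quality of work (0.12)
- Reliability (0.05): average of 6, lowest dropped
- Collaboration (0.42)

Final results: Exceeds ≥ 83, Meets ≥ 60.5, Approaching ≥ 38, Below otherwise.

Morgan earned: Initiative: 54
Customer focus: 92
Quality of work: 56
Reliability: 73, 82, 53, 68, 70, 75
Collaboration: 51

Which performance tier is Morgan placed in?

Reliability: drop 53 → average of remaining 5 = 368/5 = 73.6
Weighted total:
  Initiative 54 × 0.23 = 12.42
  Customer focus 92 × 0.18 = 16.56
  Quality of work 56 × 0.12 = 6.72
  Reliability 73.6 × 0.05 = 3.68
  Collaboration 51 × 0.42 = 21.42
Sum = 60.8
60.8 is ≥ 60.5 and < 83 → Meets

Meets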